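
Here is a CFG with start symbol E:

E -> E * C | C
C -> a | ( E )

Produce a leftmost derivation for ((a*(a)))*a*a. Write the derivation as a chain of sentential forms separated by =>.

E => E*C => E*C*C => C*C*C => (E)*C*C => (C)*C*C => ((E))*C*C => ((E*C))*C*C => ((C*C))*C*C => ((a*C))*C*C => ((a*(E)))*C*C => ((a*(C)))*C*C => ((a*(a)))*C*C => ((a*(a)))*a*C => ((a*(a)))*a*a

E => E*C   [E -> E * C]
E*C => E*C*C   [E -> E * C]
E*C*C => C*C*C   [E -> C]
C*C*C => (E)*C*C   [C -> ( E )]
(E)*C*C => (C)*C*C   [E -> C]
(C)*C*C => ((E))*C*C   [C -> ( E )]
((E))*C*C => ((E*C))*C*C   [E -> E * C]
((E*C))*C*C => ((C*C))*C*C   [E -> C]
((C*C))*C*C => ((a*C))*C*C   [C -> a]
((a*C))*C*C => ((a*(E)))*C*C   [C -> ( E )]
((a*(E)))*C*C => ((a*(C)))*C*C   [E -> C]
((a*(C)))*C*C => ((a*(a)))*C*C   [C -> a]
((a*(a)))*C*C => ((a*(a)))*a*C   [C -> a]
((a*(a)))*a*C => ((a*(a)))*a*a   [C -> a]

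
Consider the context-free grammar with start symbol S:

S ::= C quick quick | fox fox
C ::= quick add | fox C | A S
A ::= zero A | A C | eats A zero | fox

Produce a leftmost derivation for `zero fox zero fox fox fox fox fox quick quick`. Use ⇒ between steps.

S ⇒ C quick quick ⇒ A S quick quick ⇒ zero A S quick quick ⇒ zero A C S quick quick ⇒ zero fox C S quick quick ⇒ zero fox A S S quick quick ⇒ zero fox zero A S S quick quick ⇒ zero fox zero fox S S quick quick ⇒ zero fox zero fox fox fox S quick quick ⇒ zero fox zero fox fox fox fox fox quick quick

S ⇒ C quick quick   [S ::= C quick quick]
C quick quick ⇒ A S quick quick   [C ::= A S]
A S quick quick ⇒ zero A S quick quick   [A ::= zero A]
zero A S quick quick ⇒ zero A C S quick quick   [A ::= A C]
zero A C S quick quick ⇒ zero fox C S quick quick   [A ::= fox]
zero fox C S quick quick ⇒ zero fox A S S quick quick   [C ::= A S]
zero fox A S S quick quick ⇒ zero fox zero A S S quick quick   [A ::= zero A]
zero fox zero A S S quick quick ⇒ zero fox zero fox S S quick quick   [A ::= fox]
zero fox zero fox S S quick quick ⇒ zero fox zero fox fox fox S quick quick   [S ::= fox fox]
zero fox zero fox fox fox S quick quick ⇒ zero fox zero fox fox fox fox fox quick quick   [S ::= fox fox]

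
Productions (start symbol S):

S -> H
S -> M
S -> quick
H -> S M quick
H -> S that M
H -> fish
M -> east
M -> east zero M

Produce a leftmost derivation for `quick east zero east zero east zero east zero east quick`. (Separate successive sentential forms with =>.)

S => H   [S -> H]
H => S M quick   [H -> S M quick]
S M quick => quick M quick   [S -> quick]
quick M quick => quick east zero M quick   [M -> east zero M]
quick east zero M quick => quick east zero east zero M quick   [M -> east zero M]
quick east zero east zero M quick => quick east zero east zero east zero M quick   [M -> east zero M]
quick east zero east zero east zero M quick => quick east zero east zero east zero east zero M quick   [M -> east zero M]
quick east zero east zero east zero east zero M quick => quick east zero east zero east zero east zero east quick   [M -> east]

S => H => S M quick => quick M quick => quick east zero M quick => quick east zero east zero M quick => quick east zero east zero east zero M quick => quick east zero east zero east zero east zero M quick => quick east zero east zero east zero east zero east quick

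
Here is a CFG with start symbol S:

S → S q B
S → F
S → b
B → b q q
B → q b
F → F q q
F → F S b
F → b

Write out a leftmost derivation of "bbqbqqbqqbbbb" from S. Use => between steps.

S=>F=>FSb=>FSbSb=>FqqSbSb=>FSbqqSbSb=>bSbqqSbSb=>bSqBbqqSbSb=>bbqBbqqSbSb=>bbqbqqbqqSbSb=>bbqbqqbqqbbSb=>bbqbqqbqqbbFb=>bbqbqqbqqbbbb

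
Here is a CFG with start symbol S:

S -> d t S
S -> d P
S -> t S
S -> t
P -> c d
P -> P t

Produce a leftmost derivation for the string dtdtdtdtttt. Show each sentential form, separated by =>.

S => dtS => dtdtS => dtdtdtS => dtdtdtdtS => dtdtdtdttS => dtdtdtdtttS => dtdtdtdtttt

S => dtS   [S -> d t S]
dtS => dtdtS   [S -> d t S]
dtdtS => dtdtdtS   [S -> d t S]
dtdtdtS => dtdtdtdtS   [S -> d t S]
dtdtdtdtS => dtdtdtdttS   [S -> t S]
dtdtdtdttS => dtdtdtdtttS   [S -> t S]
dtdtdtdtttS => dtdtdtdtttt   [S -> t]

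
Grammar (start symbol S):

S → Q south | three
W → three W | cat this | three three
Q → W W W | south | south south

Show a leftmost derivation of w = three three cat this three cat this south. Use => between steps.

S => Q south   [S → Q south]
Q south => W W W south   [Q → W W W]
W W W south => three three W W south   [W → three three]
three three W W south => three three cat this W south   [W → cat this]
three three cat this W south => three three cat this three W south   [W → three W]
three three cat this three W south => three three cat this three cat this south   [W → cat this]

S => Q south => W W W south => three three W W south => three three cat this W south => three three cat this three W south => three three cat this three cat this south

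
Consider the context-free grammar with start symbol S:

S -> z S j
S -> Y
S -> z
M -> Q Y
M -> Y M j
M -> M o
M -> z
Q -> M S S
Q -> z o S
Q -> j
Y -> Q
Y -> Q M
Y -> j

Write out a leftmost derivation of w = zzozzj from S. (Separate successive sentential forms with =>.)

S=>zSj=>zYj=>zQMj=>zzoSMj=>zzozMj=>zzozzj

S => zSj   [S -> z S j]
zSj => zYj   [S -> Y]
zYj => zQMj   [Y -> Q M]
zQMj => zzoSMj   [Q -> z o S]
zzoSMj => zzozMj   [S -> z]
zzozMj => zzozzj   [M -> z]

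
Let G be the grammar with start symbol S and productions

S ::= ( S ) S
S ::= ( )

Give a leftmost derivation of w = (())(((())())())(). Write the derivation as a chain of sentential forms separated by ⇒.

S ⇒ (S)S   [S ::= ( S ) S]
(S)S ⇒ (())S   [S ::= ( )]
(())S ⇒ (())(S)S   [S ::= ( S ) S]
(())(S)S ⇒ (())((S)S)S   [S ::= ( S ) S]
(())((S)S)S ⇒ (())(((S)S)S)S   [S ::= ( S ) S]
(())(((S)S)S)S ⇒ (())(((())S)S)S   [S ::= ( )]
(())(((())S)S)S ⇒ (())(((())())S)S   [S ::= ( )]
(())(((())())S)S ⇒ (())(((())())())S   [S ::= ( )]
(())(((())())())S ⇒ (())(((())())())()   [S ::= ( )]

S ⇒ (S)S ⇒ (())S ⇒ (())(S)S ⇒ (())((S)S)S ⇒ (())(((S)S)S)S ⇒ (())(((())S)S)S ⇒ (())(((())())S)S ⇒ (())(((())())())S ⇒ (())(((())())())()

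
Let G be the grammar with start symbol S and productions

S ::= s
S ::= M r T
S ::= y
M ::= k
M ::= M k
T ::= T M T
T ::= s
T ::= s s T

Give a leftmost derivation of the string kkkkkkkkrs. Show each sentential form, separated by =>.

S => MrT => MkrT => MkkrT => MkkkrT => MkkkkrT => MkkkkkrT => MkkkkkkrT => MkkkkkkkrT => kkkkkkkkrT => kkkkkkkkrs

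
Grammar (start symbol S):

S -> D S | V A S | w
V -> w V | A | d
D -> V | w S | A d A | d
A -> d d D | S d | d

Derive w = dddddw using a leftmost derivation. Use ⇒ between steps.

S⇒VAS⇒AAS⇒dAS⇒ddS⇒ddDS⇒dddS⇒dddVAS⇒ddddAS⇒dddddS⇒dddddw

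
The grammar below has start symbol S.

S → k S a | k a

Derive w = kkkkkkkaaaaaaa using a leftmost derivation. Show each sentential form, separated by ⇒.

S ⇒ kSa   [S → k S a]
kSa ⇒ kkSaa   [S → k S a]
kkSaa ⇒ kkkSaaa   [S → k S a]
kkkSaaa ⇒ kkkkSaaaa   [S → k S a]
kkkkSaaaa ⇒ kkkkkSaaaaa   [S → k S a]
kkkkkSaaaaa ⇒ kkkkkkSaaaaaa   [S → k S a]
kkkkkkSaaaaaa ⇒ kkkkkkkaaaaaaa   [S → k a]

S⇒kSa⇒kkSaa⇒kkkSaaa⇒kkkkSaaaa⇒kkkkkSaaaaa⇒kkkkkkSaaaaaa⇒kkkkkkkaaaaaaa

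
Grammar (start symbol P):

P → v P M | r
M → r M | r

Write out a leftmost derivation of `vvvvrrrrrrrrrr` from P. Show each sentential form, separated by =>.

P=>vPM=>vvPMM=>vvvPMMM=>vvvvPMMMM=>vvvvrMMMM=>vvvvrrMMM=>vvvvrrrMMM=>vvvvrrrrMMM=>vvvvrrrrrMM=>vvvvrrrrrrMM=>vvvvrrrrrrrMM=>vvvvrrrrrrrrMM=>vvvvrrrrrrrrrM=>vvvvrrrrrrrrrr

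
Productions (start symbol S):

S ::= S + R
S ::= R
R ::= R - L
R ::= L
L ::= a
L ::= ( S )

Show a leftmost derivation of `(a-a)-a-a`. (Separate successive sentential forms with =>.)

S=>R=>R-L=>R-L-L=>L-L-L=>(S)-L-L=>(R)-L-L=>(R-L)-L-L=>(L-L)-L-L=>(a-L)-L-L=>(a-a)-L-L=>(a-a)-a-L=>(a-a)-a-a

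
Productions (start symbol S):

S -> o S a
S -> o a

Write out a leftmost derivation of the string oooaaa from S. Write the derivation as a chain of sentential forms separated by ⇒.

S ⇒ oSa ⇒ ooSaa ⇒ oooaaa

S ⇒ oSa   [S -> o S a]
oSa ⇒ ooSaa   [S -> o S a]
ooSaa ⇒ oooaaa   [S -> o a]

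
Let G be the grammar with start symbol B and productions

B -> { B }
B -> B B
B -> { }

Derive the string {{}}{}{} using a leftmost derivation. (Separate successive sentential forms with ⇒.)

B ⇒ BB ⇒ BBB ⇒ {B}BB ⇒ {{}}BB ⇒ {{}}{}B ⇒ {{}}{}{}

B ⇒ BB   [B -> B B]
BB ⇒ BBB   [B -> B B]
BBB ⇒ {B}BB   [B -> { B }]
{B}BB ⇒ {{}}BB   [B -> { }]
{{}}BB ⇒ {{}}{}B   [B -> { }]
{{}}{}B ⇒ {{}}{}{}   [B -> { }]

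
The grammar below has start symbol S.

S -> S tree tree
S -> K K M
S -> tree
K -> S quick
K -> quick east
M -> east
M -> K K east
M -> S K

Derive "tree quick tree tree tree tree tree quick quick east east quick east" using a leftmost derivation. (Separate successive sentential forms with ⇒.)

S ⇒ K K M   [S -> K K M]
K K M ⇒ S quick K M   [K -> S quick]
S quick K M ⇒ tree quick K M   [S -> tree]
tree quick K M ⇒ tree quick S quick M   [K -> S quick]
tree quick S quick M ⇒ tree quick K K M quick M   [S -> K K M]
tree quick K K M quick M ⇒ tree quick S quick K M quick M   [K -> S quick]
tree quick S quick K M quick M ⇒ tree quick S tree tree quick K M quick M   [S -> S tree tree]
tree quick S tree tree quick K M quick M ⇒ tree quick S tree tree tree tree quick K M quick M   [S -> S tree tree]
tree quick S tree tree tree tree quick K M quick M ⇒ tree quick tree tree tree tree tree quick K M quick M   [S -> tree]
tree quick tree tree tree tree tree quick K M quick M ⇒ tree quick tree tree tree tree tree quick quick east M quick M   [K -> quick east]
tree quick tree tree tree tree tree quick quick east M quick M ⇒ tree quick tree tree tree tree tree quick quick east east quick M   [M -> east]
tree quick tree tree tree tree tree quick quick east east quick M ⇒ tree quick tree tree tree tree tree quick quick east east quick east   [M -> east]

S ⇒ K K M ⇒ S quick K M ⇒ tree quick K M ⇒ tree quick S quick M ⇒ tree quick K K M quick M ⇒ tree quick S quick K M quick M ⇒ tree quick S tree tree quick K M quick M ⇒ tree quick S tree tree tree tree quick K M quick M ⇒ tree quick tree tree tree tree tree quick K M quick M ⇒ tree quick tree tree tree tree tree quick quick east M quick M ⇒ tree quick tree tree tree tree tree quick quick east east quick M ⇒ tree quick tree tree tree tree tree quick quick east east quick east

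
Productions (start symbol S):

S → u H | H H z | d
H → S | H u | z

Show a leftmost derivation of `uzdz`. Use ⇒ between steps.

S⇒uH⇒uS⇒uHHz⇒uzHz⇒uzSz⇒uzdz

S ⇒ uH   [S → u H]
uH ⇒ uS   [H → S]
uS ⇒ uHHz   [S → H H z]
uHHz ⇒ uzHz   [H → z]
uzHz ⇒ uzSz   [H → S]
uzSz ⇒ uzdz   [S → d]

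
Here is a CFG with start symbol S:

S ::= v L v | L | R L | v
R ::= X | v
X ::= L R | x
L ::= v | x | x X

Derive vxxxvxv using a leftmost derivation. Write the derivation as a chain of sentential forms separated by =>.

S => vLv   [S ::= v L v]
vLv => vxXv   [L ::= x X]
vxXv => vxLRv   [X ::= L R]
vxLRv => vxxXRv   [L ::= x X]
vxxXRv => vxxLRRv   [X ::= L R]
vxxLRRv => vxxxRRv   [L ::= x]
vxxxRRv => vxxxvRv   [R ::= v]
vxxxvRv => vxxxvXv   [R ::= X]
vxxxvXv => vxxxvxv   [X ::= x]

S=>vLv=>vxXv=>vxLRv=>vxxXRv=>vxxLRRv=>vxxxRRv=>vxxxvRv=>vxxxvXv=>vxxxvxv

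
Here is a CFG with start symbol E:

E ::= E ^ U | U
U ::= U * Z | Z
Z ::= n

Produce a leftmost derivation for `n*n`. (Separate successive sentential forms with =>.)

E => U   [E ::= U]
U => U*Z   [U ::= U * Z]
U*Z => Z*Z   [U ::= Z]
Z*Z => n*Z   [Z ::= n]
n*Z => n*n   [Z ::= n]

E=>U=>U*Z=>Z*Z=>n*Z=>n*n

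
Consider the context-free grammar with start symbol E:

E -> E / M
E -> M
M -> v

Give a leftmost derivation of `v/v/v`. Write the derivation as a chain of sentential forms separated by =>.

E => E/M   [E -> E / M]
E/M => E/M/M   [E -> E / M]
E/M/M => M/M/M   [E -> M]
M/M/M => v/M/M   [M -> v]
v/M/M => v/v/M   [M -> v]
v/v/M => v/v/v   [M -> v]

E => E/M => E/M/M => M/M/M => v/M/M => v/v/M => v/v/v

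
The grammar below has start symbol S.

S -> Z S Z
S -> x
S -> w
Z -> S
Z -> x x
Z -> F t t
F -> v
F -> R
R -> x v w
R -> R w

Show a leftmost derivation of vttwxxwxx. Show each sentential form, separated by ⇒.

S ⇒ ZSZ ⇒ SSZ ⇒ ZSZSZ ⇒ FttSZSZ ⇒ vttSZSZ ⇒ vttwZSZ ⇒ vttwxxSZ ⇒ vttwxxwZ ⇒ vttwxxwxx

S ⇒ ZSZ   [S -> Z S Z]
ZSZ ⇒ SSZ   [Z -> S]
SSZ ⇒ ZSZSZ   [S -> Z S Z]
ZSZSZ ⇒ FttSZSZ   [Z -> F t t]
FttSZSZ ⇒ vttSZSZ   [F -> v]
vttSZSZ ⇒ vttwZSZ   [S -> w]
vttwZSZ ⇒ vttwxxSZ   [Z -> x x]
vttwxxSZ ⇒ vttwxxwZ   [S -> w]
vttwxxwZ ⇒ vttwxxwxx   [Z -> x x]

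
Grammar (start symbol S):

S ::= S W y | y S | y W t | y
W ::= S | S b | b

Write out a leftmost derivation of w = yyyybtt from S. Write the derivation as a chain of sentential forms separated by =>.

S => yS   [S ::= y S]
yS => yyWt   [S ::= y W t]
yyWt => yySt   [W ::= S]
yySt => yyySt   [S ::= y S]
yyySt => yyyyWtt   [S ::= y W t]
yyyyWtt => yyyybtt   [W ::= b]

S => yS => yyWt => yySt => yyySt => yyyyWtt => yyyybtt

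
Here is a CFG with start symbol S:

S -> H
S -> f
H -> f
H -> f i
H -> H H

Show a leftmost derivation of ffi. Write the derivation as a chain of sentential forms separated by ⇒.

S ⇒ H   [S -> H]
H ⇒ HH   [H -> H H]
HH ⇒ fH   [H -> f]
fH ⇒ ffi   [H -> f i]

S ⇒ H ⇒ HH ⇒ fH ⇒ ffi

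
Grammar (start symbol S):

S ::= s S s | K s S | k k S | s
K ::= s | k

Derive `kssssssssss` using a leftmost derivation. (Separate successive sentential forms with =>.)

S => KsS => ksS => kssSs => ksssSss => ksssKsSss => ksssssSss => kssssssSsss => kssssssssss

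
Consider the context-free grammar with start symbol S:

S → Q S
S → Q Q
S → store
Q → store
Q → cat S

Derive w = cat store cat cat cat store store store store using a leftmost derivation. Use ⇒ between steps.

S ⇒ Q Q ⇒ cat S Q ⇒ cat Q Q Q ⇒ cat store Q Q ⇒ cat store cat S Q ⇒ cat store cat Q Q Q ⇒ cat store cat cat S Q Q ⇒ cat store cat cat Q S Q Q ⇒ cat store cat cat cat S S Q Q ⇒ cat store cat cat cat store S Q Q ⇒ cat store cat cat cat store store Q Q ⇒ cat store cat cat cat store store store Q ⇒ cat store cat cat cat store store store store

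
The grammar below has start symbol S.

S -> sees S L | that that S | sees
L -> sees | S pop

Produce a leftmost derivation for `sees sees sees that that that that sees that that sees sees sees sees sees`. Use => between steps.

S => sees S L => sees sees S L L => sees sees sees S L L L => sees sees sees that that S L L L => sees sees sees that that that that S L L L => sees sees sees that that that that sees S L L L L => sees sees sees that that that that sees that that S L L L L => sees sees sees that that that that sees that that sees L L L L => sees sees sees that that that that sees that that sees sees L L L => sees sees sees that that that that sees that that sees sees sees L L => sees sees sees that that that that sees that that sees sees sees sees L => sees sees sees that that that that sees that that sees sees sees sees sees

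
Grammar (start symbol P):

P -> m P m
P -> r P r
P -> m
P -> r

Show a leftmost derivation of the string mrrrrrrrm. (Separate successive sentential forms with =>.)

P => mPm => mrPrm => mrrPrrm => mrrrPrrrm => mrrrrrrrm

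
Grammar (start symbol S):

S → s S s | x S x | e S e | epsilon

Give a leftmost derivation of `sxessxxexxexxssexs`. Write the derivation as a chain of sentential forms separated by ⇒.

S ⇒ sSs   [S → s S s]
sSs ⇒ sxSxs   [S → x S x]
sxSxs ⇒ sxeSexs   [S → e S e]
sxeSexs ⇒ sxesSsexs   [S → s S s]
sxesSsexs ⇒ sxessSssexs   [S → s S s]
sxessSssexs ⇒ sxessxSxssexs   [S → x S x]
sxessxSxssexs ⇒ sxessxxSxxssexs   [S → x S x]
sxessxxSxxssexs ⇒ sxessxxeSexxssexs   [S → e S e]
sxessxxeSexxssexs ⇒ sxessxxexSxexxssexs   [S → x S x]
sxessxxexSxexxssexs ⇒ sxessxxexxexxssexs   [S → epsilon]

S ⇒ sSs ⇒ sxSxs ⇒ sxeSexs ⇒ sxesSsexs ⇒ sxessSssexs ⇒ sxessxSxssexs ⇒ sxessxxSxxssexs ⇒ sxessxxeSexxssexs ⇒ sxessxxexSxexxssexs ⇒ sxessxxexxexxssexs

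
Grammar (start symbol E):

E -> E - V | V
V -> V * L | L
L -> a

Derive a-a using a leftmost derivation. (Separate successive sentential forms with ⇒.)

E ⇒ E-V   [E -> E - V]
E-V ⇒ V-V   [E -> V]
V-V ⇒ L-V   [V -> L]
L-V ⇒ a-V   [L -> a]
a-V ⇒ a-L   [V -> L]
a-L ⇒ a-a   [L -> a]

E ⇒ E-V ⇒ V-V ⇒ L-V ⇒ a-V ⇒ a-L ⇒ a-a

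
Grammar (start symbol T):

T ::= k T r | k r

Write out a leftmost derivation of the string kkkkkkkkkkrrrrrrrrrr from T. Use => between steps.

T => kTr   [T ::= k T r]
kTr => kkTrr   [T ::= k T r]
kkTrr => kkkTrrr   [T ::= k T r]
kkkTrrr => kkkkTrrrr   [T ::= k T r]
kkkkTrrrr => kkkkkTrrrrr   [T ::= k T r]
kkkkkTrrrrr => kkkkkkTrrrrrr   [T ::= k T r]
kkkkkkTrrrrrr => kkkkkkkTrrrrrrr   [T ::= k T r]
kkkkkkkTrrrrrrr => kkkkkkkkTrrrrrrrr   [T ::= k T r]
kkkkkkkkTrrrrrrrr => kkkkkkkkkTrrrrrrrrr   [T ::= k T r]
kkkkkkkkkTrrrrrrrrr => kkkkkkkkkkrrrrrrrrrr   [T ::= k r]

T => kTr => kkTrr => kkkTrrr => kkkkTrrrr => kkkkkTrrrrr => kkkkkkTrrrrrr => kkkkkkkTrrrrrrr => kkkkkkkkTrrrrrrrr => kkkkkkkkkTrrrrrrrrr => kkkkkkkkkkrrrrrrrrrr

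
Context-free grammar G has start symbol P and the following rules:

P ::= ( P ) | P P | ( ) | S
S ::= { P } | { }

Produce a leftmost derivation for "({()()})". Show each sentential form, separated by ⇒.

P⇒(P)⇒(S)⇒({P})⇒({PP})⇒({()P})⇒({()()})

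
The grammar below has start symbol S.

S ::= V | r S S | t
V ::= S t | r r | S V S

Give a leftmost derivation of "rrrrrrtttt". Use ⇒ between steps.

S ⇒ rSS   [S ::= r S S]
rSS ⇒ rrSSS   [S ::= r S S]
rrSSS ⇒ rrrSSSS   [S ::= r S S]
rrrSSSS ⇒ rrrrSSSSS   [S ::= r S S]
rrrrSSSSS ⇒ rrrrVSSSS   [S ::= V]
rrrrVSSSS ⇒ rrrrrrSSSS   [V ::= r r]
rrrrrrSSSS ⇒ rrrrrrtSSS   [S ::= t]
rrrrrrtSSS ⇒ rrrrrrttSS   [S ::= t]
rrrrrrttSS ⇒ rrrrrrtttS   [S ::= t]
rrrrrrtttS ⇒ rrrrrrtttt   [S ::= t]

S ⇒ rSS ⇒ rrSSS ⇒ rrrSSSS ⇒ rrrrSSSSS ⇒ rrrrVSSSS ⇒ rrrrrrSSSS ⇒ rrrrrrtSSS ⇒ rrrrrrttSS ⇒ rrrrrrtttS ⇒ rrrrrrtttt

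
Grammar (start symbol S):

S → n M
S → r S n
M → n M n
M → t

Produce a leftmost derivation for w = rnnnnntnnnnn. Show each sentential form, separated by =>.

S => rSn => rnMn => rnnMnn => rnnnMnnn => rnnnnMnnnn => rnnnnnMnnnnn => rnnnnntnnnnn

S => rSn   [S → r S n]
rSn => rnMn   [S → n M]
rnMn => rnnMnn   [M → n M n]
rnnMnn => rnnnMnnn   [M → n M n]
rnnnMnnn => rnnnnMnnnn   [M → n M n]
rnnnnMnnnn => rnnnnnMnnnnn   [M → n M n]
rnnnnnMnnnnn => rnnnnntnnnnn   [M → t]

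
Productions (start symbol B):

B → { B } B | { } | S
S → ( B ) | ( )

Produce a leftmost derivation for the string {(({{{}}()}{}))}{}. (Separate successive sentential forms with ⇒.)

B ⇒ {B}B ⇒ {S}B ⇒ {(B)}B ⇒ {(S)}B ⇒ {((B))}B ⇒ {(({B}B))}B ⇒ {(({{B}B}B))}B ⇒ {(({{{}}B}B))}B ⇒ {(({{{}}S}B))}B ⇒ {(({{{}}()}B))}B ⇒ {(({{{}}()}{}))}B ⇒ {(({{{}}()}{}))}{}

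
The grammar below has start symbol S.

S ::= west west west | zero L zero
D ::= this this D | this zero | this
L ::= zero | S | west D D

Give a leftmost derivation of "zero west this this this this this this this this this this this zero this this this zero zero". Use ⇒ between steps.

S ⇒ zero L zero ⇒ zero west D D zero ⇒ zero west this this D D zero ⇒ zero west this this this this D D zero ⇒ zero west this this this this this this D D zero ⇒ zero west this this this this this this this this D D zero ⇒ zero west this this this this this this this this this this D D zero ⇒ zero west this this this this this this this this this this this zero D zero ⇒ zero west this this this this this this this this this this this zero this this D zero ⇒ zero west this this this this this this this this this this this zero this this this zero zero

S ⇒ zero L zero   [S ::= zero L zero]
zero L zero ⇒ zero west D D zero   [L ::= west D D]
zero west D D zero ⇒ zero west this this D D zero   [D ::= this this D]
zero west this this D D zero ⇒ zero west this this this this D D zero   [D ::= this this D]
zero west this this this this D D zero ⇒ zero west this this this this this this D D zero   [D ::= this this D]
zero west this this this this this this D D zero ⇒ zero west this this this this this this this this D D zero   [D ::= this this D]
zero west this this this this this this this this D D zero ⇒ zero west this this this this this this this this this this D D zero   [D ::= this this D]
zero west this this this this this this this this this this D D zero ⇒ zero west this this this this this this this this this this this zero D zero   [D ::= this zero]
zero west this this this this this this this this this this this zero D zero ⇒ zero west this this this this this this this this this this this zero this this D zero   [D ::= this this D]
zero west this this this this this this this this this this this zero this this D zero ⇒ zero west this this this this this this this this this this this zero this this this zero zero   [D ::= this zero]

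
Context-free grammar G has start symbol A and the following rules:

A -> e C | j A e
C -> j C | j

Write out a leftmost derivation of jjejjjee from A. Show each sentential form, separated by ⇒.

A ⇒ jAe ⇒ jjAee ⇒ jjeCee ⇒ jjejCee ⇒ jjejjCee ⇒ jjejjjee

A ⇒ jAe   [A -> j A e]
jAe ⇒ jjAee   [A -> j A e]
jjAee ⇒ jjeCee   [A -> e C]
jjeCee ⇒ jjejCee   [C -> j C]
jjejCee ⇒ jjejjCee   [C -> j C]
jjejjCee ⇒ jjejjjee   [C -> j]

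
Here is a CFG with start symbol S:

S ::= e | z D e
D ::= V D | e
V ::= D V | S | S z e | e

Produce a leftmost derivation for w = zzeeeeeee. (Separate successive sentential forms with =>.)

S => zDe => zVDe => zSDe => zzDeDe => zzVDeDe => zzDVDeDe => zzVDVDeDe => zzeDVDeDe => zzeeVDeDe => zzeeeDeDe => zzeeeeeDe => zzeeeeeee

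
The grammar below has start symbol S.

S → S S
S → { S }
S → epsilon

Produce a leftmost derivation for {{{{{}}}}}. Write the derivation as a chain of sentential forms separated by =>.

S=>{S}=>{SS}=>{SSS}=>{{S}SS}=>{{{S}}SS}=>{{{{S}}}SS}=>{{{{SS}}}SS}=>{{{{{S}S}}}SS}=>{{{{{}S}}}SS}=>{{{{{}}}}SS}=>{{{{{}}}}S}=>{{{{{}}}}}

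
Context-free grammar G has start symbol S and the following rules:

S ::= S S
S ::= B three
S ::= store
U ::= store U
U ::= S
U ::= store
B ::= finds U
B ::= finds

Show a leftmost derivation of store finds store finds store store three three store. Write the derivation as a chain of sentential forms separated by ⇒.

S ⇒ S S ⇒ store S ⇒ store S S ⇒ store B three S ⇒ store finds U three S ⇒ store finds store U three S ⇒ store finds store S three S ⇒ store finds store B three three S ⇒ store finds store finds U three three S ⇒ store finds store finds store U three three S ⇒ store finds store finds store store three three S ⇒ store finds store finds store store three three store

S ⇒ S S   [S ::= S S]
S S ⇒ store S   [S ::= store]
store S ⇒ store S S   [S ::= S S]
store S S ⇒ store B three S   [S ::= B three]
store B three S ⇒ store finds U three S   [B ::= finds U]
store finds U three S ⇒ store finds store U three S   [U ::= store U]
store finds store U three S ⇒ store finds store S three S   [U ::= S]
store finds store S three S ⇒ store finds store B three three S   [S ::= B three]
store finds store B three three S ⇒ store finds store finds U three three S   [B ::= finds U]
store finds store finds U three three S ⇒ store finds store finds store U three three S   [U ::= store U]
store finds store finds store U three three S ⇒ store finds store finds store store three three S   [U ::= store]
store finds store finds store store three three S ⇒ store finds store finds store store three three store   [S ::= store]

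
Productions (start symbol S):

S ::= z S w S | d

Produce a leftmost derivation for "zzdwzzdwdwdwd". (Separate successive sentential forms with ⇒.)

S⇒zSwS⇒zzSwSwS⇒zzdwSwS⇒zzdwzSwSwS⇒zzdwzzSwSwSwS⇒zzdwzzdwSwSwS⇒zzdwzzdwdwSwS⇒zzdwzzdwdwdwS⇒zzdwzzdwdwdwd

S ⇒ zSwS   [S ::= z S w S]
zSwS ⇒ zzSwSwS   [S ::= z S w S]
zzSwSwS ⇒ zzdwSwS   [S ::= d]
zzdwSwS ⇒ zzdwzSwSwS   [S ::= z S w S]
zzdwzSwSwS ⇒ zzdwzzSwSwSwS   [S ::= z S w S]
zzdwzzSwSwSwS ⇒ zzdwzzdwSwSwS   [S ::= d]
zzdwzzdwSwSwS ⇒ zzdwzzdwdwSwS   [S ::= d]
zzdwzzdwdwSwS ⇒ zzdwzzdwdwdwS   [S ::= d]
zzdwzzdwdwdwS ⇒ zzdwzzdwdwdwd   [S ::= d]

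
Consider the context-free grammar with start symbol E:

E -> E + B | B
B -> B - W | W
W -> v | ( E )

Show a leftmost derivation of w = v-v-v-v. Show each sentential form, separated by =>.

E=>B=>B-W=>B-W-W=>B-W-W-W=>W-W-W-W=>v-W-W-W=>v-v-W-W=>v-v-v-W=>v-v-v-v

E => B   [E -> B]
B => B-W   [B -> B - W]
B-W => B-W-W   [B -> B - W]
B-W-W => B-W-W-W   [B -> B - W]
B-W-W-W => W-W-W-W   [B -> W]
W-W-W-W => v-W-W-W   [W -> v]
v-W-W-W => v-v-W-W   [W -> v]
v-v-W-W => v-v-v-W   [W -> v]
v-v-v-W => v-v-v-v   [W -> v]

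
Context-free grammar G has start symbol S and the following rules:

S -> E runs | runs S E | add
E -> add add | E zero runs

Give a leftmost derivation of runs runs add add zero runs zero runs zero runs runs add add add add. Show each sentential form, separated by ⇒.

S ⇒ runs S E   [S -> runs S E]
runs S E ⇒ runs runs S E E   [S -> runs S E]
runs runs S E E ⇒ runs runs E runs E E   [S -> E runs]
runs runs E runs E E ⇒ runs runs E zero runs runs E E   [E -> E zero runs]
runs runs E zero runs runs E E ⇒ runs runs E zero runs zero runs runs E E   [E -> E zero runs]
runs runs E zero runs zero runs runs E E ⇒ runs runs E zero runs zero runs zero runs runs E E   [E -> E zero runs]
runs runs E zero runs zero runs zero runs runs E E ⇒ runs runs add add zero runs zero runs zero runs runs E E   [E -> add add]
runs runs add add zero runs zero runs zero runs runs E E ⇒ runs runs add add zero runs zero runs zero runs runs add add E   [E -> add add]
runs runs add add zero runs zero runs zero runs runs add add E ⇒ runs runs add add zero runs zero runs zero runs runs add add add add   [E -> add add]

S ⇒ runs S E ⇒ runs runs S E E ⇒ runs runs E runs E E ⇒ runs runs E zero runs runs E E ⇒ runs runs E zero runs zero runs runs E E ⇒ runs runs E zero runs zero runs zero runs runs E E ⇒ runs runs add add zero runs zero runs zero runs runs E E ⇒ runs runs add add zero runs zero runs zero runs runs add add E ⇒ runs runs add add zero runs zero runs zero runs runs add add add add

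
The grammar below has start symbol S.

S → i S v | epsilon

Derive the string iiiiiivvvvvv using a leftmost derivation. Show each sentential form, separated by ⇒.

S ⇒ iSv ⇒ iiSvv ⇒ iiiSvvv ⇒ iiiiSvvvv ⇒ iiiiiSvvvvv ⇒ iiiiiiSvvvvvv ⇒ iiiiiivvvvvv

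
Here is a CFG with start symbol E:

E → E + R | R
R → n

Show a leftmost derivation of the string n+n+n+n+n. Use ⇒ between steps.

E⇒E+R⇒E+R+R⇒E+R+R+R⇒E+R+R+R+R⇒R+R+R+R+R⇒n+R+R+R+R⇒n+n+R+R+R⇒n+n+n+R+R⇒n+n+n+n+R⇒n+n+n+n+n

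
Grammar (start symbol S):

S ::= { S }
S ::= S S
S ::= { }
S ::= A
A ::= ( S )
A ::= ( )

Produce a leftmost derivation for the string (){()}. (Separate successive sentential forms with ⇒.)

S ⇒ SS ⇒ AS ⇒ ()S ⇒ (){S} ⇒ (){A} ⇒ (){()}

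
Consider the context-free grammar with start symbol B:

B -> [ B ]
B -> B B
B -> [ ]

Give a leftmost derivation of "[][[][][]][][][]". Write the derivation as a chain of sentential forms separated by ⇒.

B ⇒ BB ⇒ BBB ⇒ []BB ⇒ []BBB ⇒ []BBBB ⇒ [][B]BBB ⇒ [][BB]BBB ⇒ [][BBB]BBB ⇒ [][[]BB]BBB ⇒ [][[][]B]BBB ⇒ [][[][][]]BBB ⇒ [][[][][]][]BB ⇒ [][[][][]][][]B ⇒ [][[][][]][][][]

B ⇒ BB   [B -> B B]
BB ⇒ BBB   [B -> B B]
BBB ⇒ []BB   [B -> [ ]]
[]BB ⇒ []BBB   [B -> B B]
[]BBB ⇒ []BBBB   [B -> B B]
[]BBBB ⇒ [][B]BBB   [B -> [ B ]]
[][B]BBB ⇒ [][BB]BBB   [B -> B B]
[][BB]BBB ⇒ [][BBB]BBB   [B -> B B]
[][BBB]BBB ⇒ [][[]BB]BBB   [B -> [ ]]
[][[]BB]BBB ⇒ [][[][]B]BBB   [B -> [ ]]
[][[][]B]BBB ⇒ [][[][][]]BBB   [B -> [ ]]
[][[][][]]BBB ⇒ [][[][][]][]BB   [B -> [ ]]
[][[][][]][]BB ⇒ [][[][][]][][]B   [B -> [ ]]
[][[][][]][][]B ⇒ [][[][][]][][][]   [B -> [ ]]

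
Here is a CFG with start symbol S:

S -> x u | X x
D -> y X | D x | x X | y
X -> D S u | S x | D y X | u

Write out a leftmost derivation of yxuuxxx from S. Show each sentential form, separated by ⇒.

S ⇒ Xx   [S -> X x]
Xx ⇒ Sxx   [X -> S x]
Sxx ⇒ Xxxx   [S -> X x]
Xxxx ⇒ DSuxxx   [X -> D S u]
DSuxxx ⇒ ySuxxx   [D -> y]
ySuxxx ⇒ yxuuxxx   [S -> x u]

S ⇒ Xx ⇒ Sxx ⇒ Xxxx ⇒ DSuxxx ⇒ ySuxxx ⇒ yxuuxxx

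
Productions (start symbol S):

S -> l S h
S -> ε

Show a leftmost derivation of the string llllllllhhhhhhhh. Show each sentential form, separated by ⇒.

S ⇒ lSh ⇒ llShh ⇒ lllShhh ⇒ llllShhhh ⇒ lllllShhhhh ⇒ llllllShhhhhh ⇒ lllllllShhhhhhh ⇒ llllllllShhhhhhhh ⇒ llllllllhhhhhhhh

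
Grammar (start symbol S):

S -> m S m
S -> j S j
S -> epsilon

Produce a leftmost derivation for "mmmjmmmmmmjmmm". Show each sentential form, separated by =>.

S=>mSm=>mmSmm=>mmmSmmm=>mmmjSjmmm=>mmmjmSmjmmm=>mmmjmmSmmjmmm=>mmmjmmmSmmmjmmm=>mmmjmmmmmmjmmm

S => mSm   [S -> m S m]
mSm => mmSmm   [S -> m S m]
mmSmm => mmmSmmm   [S -> m S m]
mmmSmmm => mmmjSjmmm   [S -> j S j]
mmmjSjmmm => mmmjmSmjmmm   [S -> m S m]
mmmjmSmjmmm => mmmjmmSmmjmmm   [S -> m S m]
mmmjmmSmmjmmm => mmmjmmmSmmmjmmm   [S -> m S m]
mmmjmmmSmmmjmmm => mmmjmmmmmmjmmm   [S -> epsilon]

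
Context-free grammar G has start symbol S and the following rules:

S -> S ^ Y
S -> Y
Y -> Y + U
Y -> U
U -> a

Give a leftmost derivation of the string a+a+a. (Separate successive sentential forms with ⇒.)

S ⇒ Y ⇒ Y+U ⇒ Y+U+U ⇒ U+U+U ⇒ a+U+U ⇒ a+a+U ⇒ a+a+a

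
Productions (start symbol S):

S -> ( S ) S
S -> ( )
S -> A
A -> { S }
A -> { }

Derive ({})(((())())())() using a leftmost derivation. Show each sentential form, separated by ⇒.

S ⇒ (S)S   [S -> ( S ) S]
(S)S ⇒ (A)S   [S -> A]
(A)S ⇒ ({})S   [A -> { }]
({})S ⇒ ({})(S)S   [S -> ( S ) S]
({})(S)S ⇒ ({})((S)S)S   [S -> ( S ) S]
({})((S)S)S ⇒ ({})(((S)S)S)S   [S -> ( S ) S]
({})(((S)S)S)S ⇒ ({})(((())S)S)S   [S -> ( )]
({})(((())S)S)S ⇒ ({})(((())())S)S   [S -> ( )]
({})(((())())S)S ⇒ ({})(((())())())S   [S -> ( )]
({})(((())())())S ⇒ ({})(((())())())()   [S -> ( )]

S⇒(S)S⇒(A)S⇒({})S⇒({})(S)S⇒({})((S)S)S⇒({})(((S)S)S)S⇒({})(((())S)S)S⇒({})(((())())S)S⇒({})(((())())())S⇒({})(((())())())()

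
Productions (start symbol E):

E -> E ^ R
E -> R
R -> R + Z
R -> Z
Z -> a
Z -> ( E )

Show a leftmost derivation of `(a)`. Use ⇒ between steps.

E ⇒ R ⇒ Z ⇒ (E) ⇒ (R) ⇒ (Z) ⇒ (a)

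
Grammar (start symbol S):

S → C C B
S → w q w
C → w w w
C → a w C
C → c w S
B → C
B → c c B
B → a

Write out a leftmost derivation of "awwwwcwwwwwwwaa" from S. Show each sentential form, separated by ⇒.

S ⇒ CCB ⇒ awCCB ⇒ awwwwCB ⇒ awwwwcwSB ⇒ awwwwcwCCBB ⇒ awwwwcwwwwCBB ⇒ awwwwcwwwwwwwBB ⇒ awwwwcwwwwwwwaB ⇒ awwwwcwwwwwwwaa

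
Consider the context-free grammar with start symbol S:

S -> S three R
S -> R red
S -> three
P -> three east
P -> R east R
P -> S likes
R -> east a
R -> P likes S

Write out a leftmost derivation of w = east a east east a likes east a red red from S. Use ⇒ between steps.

S ⇒ R red   [S -> R red]
R red ⇒ P likes S red   [R -> P likes S]
P likes S red ⇒ R east R likes S red   [P -> R east R]
R east R likes S red ⇒ east a east R likes S red   [R -> east a]
east a east R likes S red ⇒ east a east east a likes S red   [R -> east a]
east a east east a likes S red ⇒ east a east east a likes R red red   [S -> R red]
east a east east a likes R red red ⇒ east a east east a likes east a red red   [R -> east a]

S ⇒ R red ⇒ P likes S red ⇒ R east R likes S red ⇒ east a east R likes S red ⇒ east a east east a likes S red ⇒ east a east east a likes R red red ⇒ east a east east a likes east a red red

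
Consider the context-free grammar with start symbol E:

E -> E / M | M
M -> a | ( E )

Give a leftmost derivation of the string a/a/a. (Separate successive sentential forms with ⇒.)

E ⇒ E/M ⇒ E/M/M ⇒ M/M/M ⇒ a/M/M ⇒ a/a/M ⇒ a/a/a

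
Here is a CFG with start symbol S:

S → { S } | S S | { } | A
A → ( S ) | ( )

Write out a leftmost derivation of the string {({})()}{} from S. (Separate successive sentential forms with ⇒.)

S ⇒ SS ⇒ {S}S ⇒ {SS}S ⇒ {AS}S ⇒ {(S)S}S ⇒ {({})S}S ⇒ {({})A}S ⇒ {({})()}S ⇒ {({})()}{}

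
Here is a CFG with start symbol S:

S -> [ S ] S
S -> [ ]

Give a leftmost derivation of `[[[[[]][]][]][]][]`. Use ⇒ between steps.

S ⇒ [S]S ⇒ [[S]S]S ⇒ [[[S]S]S]S ⇒ [[[[S]S]S]S]S ⇒ [[[[[]]S]S]S]S ⇒ [[[[[]][]]S]S]S ⇒ [[[[[]][]][]]S]S ⇒ [[[[[]][]][]][]]S ⇒ [[[[[]][]][]][]][]

S ⇒ [S]S   [S -> [ S ] S]
[S]S ⇒ [[S]S]S   [S -> [ S ] S]
[[S]S]S ⇒ [[[S]S]S]S   [S -> [ S ] S]
[[[S]S]S]S ⇒ [[[[S]S]S]S]S   [S -> [ S ] S]
[[[[S]S]S]S]S ⇒ [[[[[]]S]S]S]S   [S -> [ ]]
[[[[[]]S]S]S]S ⇒ [[[[[]][]]S]S]S   [S -> [ ]]
[[[[[]][]]S]S]S ⇒ [[[[[]][]][]]S]S   [S -> [ ]]
[[[[[]][]][]]S]S ⇒ [[[[[]][]][]][]]S   [S -> [ ]]
[[[[[]][]][]][]]S ⇒ [[[[[]][]][]][]][]   [S -> [ ]]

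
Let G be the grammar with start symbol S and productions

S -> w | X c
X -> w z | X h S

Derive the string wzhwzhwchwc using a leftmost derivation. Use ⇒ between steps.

S ⇒ Xc ⇒ XhSc ⇒ XhShSc ⇒ wzhShSc ⇒ wzhXchSc ⇒ wzhXhSchSc ⇒ wzhwzhSchSc ⇒ wzhwzhwchSc ⇒ wzhwzhwchwc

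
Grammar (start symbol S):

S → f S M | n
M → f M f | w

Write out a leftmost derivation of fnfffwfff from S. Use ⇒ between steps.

S⇒fSM⇒fnM⇒fnfMf⇒fnffMff⇒fnfffMfff⇒fnfffwfff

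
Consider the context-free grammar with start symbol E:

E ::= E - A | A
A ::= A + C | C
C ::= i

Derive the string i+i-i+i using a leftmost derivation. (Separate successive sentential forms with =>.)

E => E-A => A-A => A+C-A => C+C-A => i+C-A => i+i-A => i+i-A+C => i+i-C+C => i+i-i+C => i+i-i+i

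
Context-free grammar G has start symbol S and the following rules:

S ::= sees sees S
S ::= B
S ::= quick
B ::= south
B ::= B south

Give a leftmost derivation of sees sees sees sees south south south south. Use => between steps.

S => sees sees S => sees sees sees sees S => sees sees sees sees B => sees sees sees sees B south => sees sees sees sees B south south => sees sees sees sees B south south south => sees sees sees sees south south south south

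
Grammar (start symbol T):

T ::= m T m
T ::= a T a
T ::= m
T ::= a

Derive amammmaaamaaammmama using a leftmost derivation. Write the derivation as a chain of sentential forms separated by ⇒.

T ⇒ aTa   [T ::= a T a]
aTa ⇒ amTma   [T ::= m T m]
amTma ⇒ amaTama   [T ::= a T a]
amaTama ⇒ amamTmama   [T ::= m T m]
amamTmama ⇒ amammTmmama   [T ::= m T m]
amammTmmama ⇒ amammmTmmmama   [T ::= m T m]
amammmTmmmama ⇒ amammmaTammmama   [T ::= a T a]
amammmaTammmama ⇒ amammmaaTaammmama   [T ::= a T a]
amammmaaTaammmama ⇒ amammmaaaTaaammmama   [T ::= a T a]
amammmaaaTaaammmama ⇒ amammmaaamaaammmama   [T ::= m]

T⇒aTa⇒amTma⇒amaTama⇒amamTmama⇒amammTmmama⇒amammmTmmmama⇒amammmaTammmama⇒amammmaaTaammmama⇒amammmaaaTaaammmama⇒amammmaaamaaammmama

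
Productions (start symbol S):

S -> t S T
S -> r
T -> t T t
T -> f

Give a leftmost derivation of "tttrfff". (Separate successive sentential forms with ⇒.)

S ⇒ tST   [S -> t S T]
tST ⇒ ttSTT   [S -> t S T]
ttSTT ⇒ tttSTTT   [S -> t S T]
tttSTTT ⇒ tttrTTT   [S -> r]
tttrTTT ⇒ tttrfTT   [T -> f]
tttrfTT ⇒ tttrffT   [T -> f]
tttrffT ⇒ tttrfff   [T -> f]

S⇒tST⇒ttSTT⇒tttSTTT⇒tttrTTT⇒tttrfTT⇒tttrffT⇒tttrfff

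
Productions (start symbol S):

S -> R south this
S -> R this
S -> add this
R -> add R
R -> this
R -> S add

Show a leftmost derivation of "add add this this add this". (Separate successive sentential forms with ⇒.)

S ⇒ R this   [S -> R this]
R this ⇒ add R this   [R -> add R]
add R this ⇒ add add R this   [R -> add R]
add add R this ⇒ add add S add this   [R -> S add]
add add S add this ⇒ add add R this add this   [S -> R this]
add add R this add this ⇒ add add this this add this   [R -> this]

S ⇒ R this ⇒ add R this ⇒ add add R this ⇒ add add S add this ⇒ add add R this add this ⇒ add add this this add this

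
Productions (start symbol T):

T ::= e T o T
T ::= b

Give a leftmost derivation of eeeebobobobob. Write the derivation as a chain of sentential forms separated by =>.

T => eToT   [T ::= e T o T]
eToT => eeToToT   [T ::= e T o T]
eeToToT => eeeToToToT   [T ::= e T o T]
eeeToToToT => eeeeToToToToT   [T ::= e T o T]
eeeeToToToToT => eeeeboToToToT   [T ::= b]
eeeeboToToToT => eeeeboboToToT   [T ::= b]
eeeeboboToToT => eeeeboboboToT   [T ::= b]
eeeeboboboToT => eeeeboboboboT   [T ::= b]
eeeeboboboboT => eeeebobobobob   [T ::= b]

T => eToT => eeToToT => eeeToToToT => eeeeToToToToT => eeeeboToToToT => eeeeboboToToT => eeeeboboboToT => eeeeboboboboT => eeeebobobobob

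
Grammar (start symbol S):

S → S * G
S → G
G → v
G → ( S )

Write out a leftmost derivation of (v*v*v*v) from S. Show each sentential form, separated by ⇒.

S ⇒ G ⇒ (S) ⇒ (S*G) ⇒ (S*G*G) ⇒ (S*G*G*G) ⇒ (G*G*G*G) ⇒ (v*G*G*G) ⇒ (v*v*G*G) ⇒ (v*v*v*G) ⇒ (v*v*v*v)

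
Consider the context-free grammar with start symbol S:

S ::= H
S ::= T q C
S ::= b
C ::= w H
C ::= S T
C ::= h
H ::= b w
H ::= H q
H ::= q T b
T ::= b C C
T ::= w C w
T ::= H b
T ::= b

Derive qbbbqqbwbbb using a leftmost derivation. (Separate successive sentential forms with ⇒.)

S⇒TqC⇒HbqC⇒qTbbqC⇒qbbbqC⇒qbbbqST⇒qbbbqHT⇒qbbbqqTbT⇒qbbbqqHbbT⇒qbbbqqbwbbT⇒qbbbqqbwbbb

S ⇒ TqC   [S ::= T q C]
TqC ⇒ HbqC   [T ::= H b]
HbqC ⇒ qTbbqC   [H ::= q T b]
qTbbqC ⇒ qbbbqC   [T ::= b]
qbbbqC ⇒ qbbbqST   [C ::= S T]
qbbbqST ⇒ qbbbqHT   [S ::= H]
qbbbqHT ⇒ qbbbqqTbT   [H ::= q T b]
qbbbqqTbT ⇒ qbbbqqHbbT   [T ::= H b]
qbbbqqHbbT ⇒ qbbbqqbwbbT   [H ::= b w]
qbbbqqbwbbT ⇒ qbbbqqbwbbb   [T ::= b]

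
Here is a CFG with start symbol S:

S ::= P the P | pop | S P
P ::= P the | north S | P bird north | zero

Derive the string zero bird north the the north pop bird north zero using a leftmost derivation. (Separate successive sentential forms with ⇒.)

S ⇒ S P   [S ::= S P]
S P ⇒ P the P P   [S ::= P the P]
P the P P ⇒ P the the P P   [P ::= P the]
P the the P P ⇒ P bird north the the P P   [P ::= P bird north]
P bird north the the P P ⇒ zero bird north the the P P   [P ::= zero]
zero bird north the the P P ⇒ zero bird north the the P bird north P   [P ::= P bird north]
zero bird north the the P bird north P ⇒ zero bird north the the north S bird north P   [P ::= north S]
zero bird north the the north S bird north P ⇒ zero bird north the the north pop bird north P   [S ::= pop]
zero bird north the the north pop bird north P ⇒ zero bird north the the north pop bird north zero   [P ::= zero]

S ⇒ S P ⇒ P the P P ⇒ P the the P P ⇒ P bird north the the P P ⇒ zero bird north the the P P ⇒ zero bird north the the P bird north P ⇒ zero bird north the the north S bird north P ⇒ zero bird north the the north pop bird north P ⇒ zero bird north the the north pop bird north zero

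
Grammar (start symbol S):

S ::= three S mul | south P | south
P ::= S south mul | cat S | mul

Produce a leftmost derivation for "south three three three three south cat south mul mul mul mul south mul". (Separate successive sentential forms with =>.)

S => south P => south S south mul => south three S mul south mul => south three three S mul mul south mul => south three three three S mul mul mul south mul => south three three three three S mul mul mul mul south mul => south three three three three south P mul mul mul mul south mul => south three three three three south cat S mul mul mul mul south mul => south three three three three south cat south mul mul mul mul south mul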